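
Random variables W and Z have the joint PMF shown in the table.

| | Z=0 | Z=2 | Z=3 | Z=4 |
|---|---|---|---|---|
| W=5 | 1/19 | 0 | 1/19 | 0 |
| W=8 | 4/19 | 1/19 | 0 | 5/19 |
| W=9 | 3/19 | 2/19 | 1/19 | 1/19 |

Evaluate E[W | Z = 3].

7

P(Z = 3) = 2/19.
Σ W·P over the event = 5·(1/19) + 9·(1/19) = 14/19.
E[W | Z = 3] = (14/19) / (2/19) = 7.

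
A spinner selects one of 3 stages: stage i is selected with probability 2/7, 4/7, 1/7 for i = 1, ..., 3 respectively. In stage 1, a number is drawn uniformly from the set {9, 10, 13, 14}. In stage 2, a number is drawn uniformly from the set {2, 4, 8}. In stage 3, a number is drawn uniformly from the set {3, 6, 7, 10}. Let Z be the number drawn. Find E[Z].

289/42

E[Z | stage 1] = (9+10+13+14)/4 = 23/2.
E[Z | stage 2] = (2+4+8)/3 = 14/3.
E[Z | stage 3] = (3+6+7+10)/4 = 13/2.
E[Z] = (2/7)·(23/2) + (4/7)·(14/3) + (1/7)·(13/2) = 289/42.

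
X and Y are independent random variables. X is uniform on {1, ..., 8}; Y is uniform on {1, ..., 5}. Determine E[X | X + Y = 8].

5

P(X + Y = 8) = 1/8.
Summing X·P(x,y) over outcomes with X + Y = 8 gives 5/8.
E[X | X + Y = 8] = (5/8) / (1/8) = 5.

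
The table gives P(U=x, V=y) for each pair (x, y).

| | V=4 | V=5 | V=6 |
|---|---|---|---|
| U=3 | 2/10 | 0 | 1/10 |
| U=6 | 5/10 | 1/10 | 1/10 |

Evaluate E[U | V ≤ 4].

P(V ≤ 4) = 7/10.
Σ U·P over the event = 3·(2/10) + 6·(5/10) = 18/5.
E[U | V ≤ 4] = (18/5) / (7/10) = 36/7.

36/7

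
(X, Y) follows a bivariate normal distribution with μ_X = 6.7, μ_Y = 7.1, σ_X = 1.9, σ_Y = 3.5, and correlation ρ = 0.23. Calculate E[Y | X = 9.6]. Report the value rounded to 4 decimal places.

8.3287

The regression of Y on X has slope ρ·σ_Y/σ_X and passes through (μ_X, μ_Y).
E[Y | X=9.6] = 7.1 + (0.23)·(3.5/1.9)·(9.6 − (6.7)) = 7.1 + (0.42368)·(2.9) = 8.3287.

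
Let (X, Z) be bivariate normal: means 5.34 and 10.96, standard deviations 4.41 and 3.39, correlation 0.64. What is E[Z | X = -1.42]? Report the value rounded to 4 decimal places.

7.6343

E[Z | X=x] = μ_Z + ρ(σ_Z/σ_X)(x − μ_X) for jointly normal variables.
E[Z | X=-1.42] = 10.96 + (0.64)·(3.39/4.41)·(-1.42 − (5.34)) = 10.96 + (0.49197)·(-6.76) = 7.6343.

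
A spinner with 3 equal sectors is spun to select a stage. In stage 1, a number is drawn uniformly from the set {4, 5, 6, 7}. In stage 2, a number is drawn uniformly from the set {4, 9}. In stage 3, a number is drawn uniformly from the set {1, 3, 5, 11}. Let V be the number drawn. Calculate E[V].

17/3

E[V | stage 1] = (4+5+6+7)/4 = 11/2.
E[V | stage 2] = (4+9)/2 = 13/2.
E[V | stage 3] = (1+3+5+11)/4 = 5.
E[V] = (1/3)·(11/2) + (1/3)·(13/2) + (1/3)·(5) = 17/3.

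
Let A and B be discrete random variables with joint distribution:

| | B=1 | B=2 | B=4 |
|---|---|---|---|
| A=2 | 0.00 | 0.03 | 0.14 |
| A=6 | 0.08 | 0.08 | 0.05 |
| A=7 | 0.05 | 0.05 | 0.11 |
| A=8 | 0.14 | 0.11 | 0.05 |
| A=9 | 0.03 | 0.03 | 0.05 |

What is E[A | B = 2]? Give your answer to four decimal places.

6.8000

P(B = 2) = 0.30.
Summing A·P(A=x,B=y) over the conditioning event gives 2.04.
E[A | B = 2] = (2.04) / (0.30) = 6.8000.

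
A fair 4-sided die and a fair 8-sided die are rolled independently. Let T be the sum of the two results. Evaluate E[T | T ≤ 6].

32/7

P(T ≤ 6) = 7/16.
Σ over the event: 2·1/32 + 3·1/16 + 4·3/32 + 5·1/8 + 6·1/8 = 2.
E[T | T ≤ 6] = (2) / (7/16) = 32/7.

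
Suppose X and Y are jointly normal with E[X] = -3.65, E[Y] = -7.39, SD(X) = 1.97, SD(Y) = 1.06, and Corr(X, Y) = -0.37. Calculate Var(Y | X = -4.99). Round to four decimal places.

0.9698

Var(Y | X=x) = (1 − ρ²)·σ_Y².
Var(Y | X=-4.99) = (1.06)²·(1 − (-0.37)²) = 1.1236·0.8631 = 0.9698.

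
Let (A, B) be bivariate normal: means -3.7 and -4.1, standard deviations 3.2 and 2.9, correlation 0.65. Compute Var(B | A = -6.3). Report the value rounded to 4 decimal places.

4.8568

The conditional variance in a bivariate normal is σ_B²(1 − ρ²), independent of x.
Var(B | A=-6.3) = (2.9)²·(1 − (0.65)²) = 8.41·0.5775 = 4.8568.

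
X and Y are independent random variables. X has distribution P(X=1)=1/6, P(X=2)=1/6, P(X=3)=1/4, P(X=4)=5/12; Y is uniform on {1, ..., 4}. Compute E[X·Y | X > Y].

151/23

P(X > Y) = 23/48.
Summing XY·P(x,y) over outcomes with X > Y gives 151/48.
E[X·Y | X > Y] = (151/48) / (23/48) = 151/23.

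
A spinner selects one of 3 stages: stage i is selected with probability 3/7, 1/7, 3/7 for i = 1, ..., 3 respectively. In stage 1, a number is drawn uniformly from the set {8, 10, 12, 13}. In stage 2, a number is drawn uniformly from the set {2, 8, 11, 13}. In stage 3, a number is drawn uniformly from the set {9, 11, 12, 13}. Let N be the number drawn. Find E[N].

E[N | stage 1] = (8+10+12+13)/4 = 43/4.
E[N | stage 2] = (2+8+11+13)/4 = 17/2.
E[N | stage 3] = (9+11+12+13)/4 = 45/4.
E[N] = (3/7)·(43/4) + (1/7)·(17/2) + (3/7)·(45/4) = 149/14.

149/14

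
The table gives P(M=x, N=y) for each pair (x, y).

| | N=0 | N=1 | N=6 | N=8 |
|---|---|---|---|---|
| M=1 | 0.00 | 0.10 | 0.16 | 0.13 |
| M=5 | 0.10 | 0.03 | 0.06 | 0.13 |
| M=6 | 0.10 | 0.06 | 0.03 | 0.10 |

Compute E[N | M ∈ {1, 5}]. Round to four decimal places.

P(M ∈ {1, 5}) = 0.71.
Σ N·P over the event = 1·(0.10) + 6·(0.16) + 8·(0.13) + 0·(0.10) + 1·(0.03) + 6·(0.06) + 8·(0.13) = 3.53.
E[N | M ∈ {1, 5}] = (3.53) / (0.71) = 4.9718.

4.9718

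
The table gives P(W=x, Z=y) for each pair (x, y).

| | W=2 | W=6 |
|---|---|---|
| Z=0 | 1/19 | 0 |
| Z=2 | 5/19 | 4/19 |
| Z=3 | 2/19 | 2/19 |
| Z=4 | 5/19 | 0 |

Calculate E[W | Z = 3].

4

P(Z = 3) = 4/19.
Σ W·P over the event = 2·(2/19) + 6·(2/19) = 16/19.
E[W | Z = 3] = (16/19) / (4/19) = 4.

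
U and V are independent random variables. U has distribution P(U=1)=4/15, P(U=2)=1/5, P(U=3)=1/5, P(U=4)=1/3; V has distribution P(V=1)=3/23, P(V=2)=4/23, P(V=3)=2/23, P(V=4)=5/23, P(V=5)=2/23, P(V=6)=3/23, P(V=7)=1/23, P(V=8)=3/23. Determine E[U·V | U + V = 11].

P(U + V = 11) = 14/345.
Summing UV·P(x,y) over outcomes with U + V = 11 gives 356/345.
E[U·V | U + V = 11] = (356/345) / (14/345) = 178/7.

178/7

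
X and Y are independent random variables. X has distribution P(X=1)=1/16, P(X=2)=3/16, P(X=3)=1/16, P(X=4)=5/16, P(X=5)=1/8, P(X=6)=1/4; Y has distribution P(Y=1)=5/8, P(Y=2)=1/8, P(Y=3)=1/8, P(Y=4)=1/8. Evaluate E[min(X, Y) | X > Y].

P(X > Y) = 13/16.
Summing min(X,Y)·P(x,y) over outcomes with X > Y gives 39/32.
E[min(X, Y) | X > Y] = (39/32) / (13/16) = 3/2.

3/2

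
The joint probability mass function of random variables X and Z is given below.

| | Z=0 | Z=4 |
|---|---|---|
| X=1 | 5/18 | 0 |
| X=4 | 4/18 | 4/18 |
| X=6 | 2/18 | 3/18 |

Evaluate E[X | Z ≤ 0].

3

P(Z ≤ 0) = 11/18.
Σ X·P over the event = 1·(5/18) + 4·(4/18) + 6·(2/18) = 11/6.
E[X | Z ≤ 0] = (11/6) / (11/18) = 3.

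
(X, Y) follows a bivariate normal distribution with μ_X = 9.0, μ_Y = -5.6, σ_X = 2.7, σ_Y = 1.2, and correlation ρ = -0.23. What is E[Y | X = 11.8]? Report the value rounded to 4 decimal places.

-5.8862

E[Y | X=x] = μ_Y + ρ(σ_Y/σ_X)(x − μ_X) for jointly normal variables.
E[Y | X=11.8] = -5.6 + (-0.23)·(1.2/2.7)·(11.8 − (9.0)) = -5.6 + (-0.10222)·(2.8) = -5.8862.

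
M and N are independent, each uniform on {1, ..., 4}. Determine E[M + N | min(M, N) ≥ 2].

Outcomes with min(M, N) ≥ 2: (2,2), (2,3), (2,4), (3,2), (3,3), (3,4), (4,2), (4,3), (4,4), each with probability 1/16.
E[M + N | min(M, N) ≥ 2] = (4 + 5 + 6 + 5 + 6 + 7 + 6 + 7 + 8) / 9 = 6.

6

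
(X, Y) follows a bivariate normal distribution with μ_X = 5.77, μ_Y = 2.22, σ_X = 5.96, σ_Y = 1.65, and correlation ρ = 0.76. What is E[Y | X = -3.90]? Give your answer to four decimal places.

The regression of Y on X has slope ρ·σ_Y/σ_X and passes through (μ_X, μ_Y).
E[Y | X=-3.90] = 2.22 + (0.76)·(1.65/5.96)·(-3.90 − (5.77)) = 2.22 + (0.2104)·(-9.67) = 0.1854.

0.1854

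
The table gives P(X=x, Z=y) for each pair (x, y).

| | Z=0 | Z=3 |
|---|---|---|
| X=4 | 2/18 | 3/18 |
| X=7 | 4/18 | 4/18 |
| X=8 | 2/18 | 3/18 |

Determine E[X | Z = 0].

13/2

P(Z = 0) = 4/9.
Summing X·P(X=x,Z=y) over the conditioning event gives 26/9.
E[X | Z = 0] = (26/9) / (4/9) = 13/2.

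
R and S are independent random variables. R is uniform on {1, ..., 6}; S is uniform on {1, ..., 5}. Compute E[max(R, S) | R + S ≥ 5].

14/3

P(R + S ≥ 5) = 4/5.
Summing max(R,S)·P(x,y) over outcomes with R + S ≥ 5 gives 56/15.
E[max(R, S) | R + S ≥ 5] = (56/15) / (4/5) = 14/3.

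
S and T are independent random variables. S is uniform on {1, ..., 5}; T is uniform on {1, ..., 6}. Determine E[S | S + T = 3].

Outcomes with S + T = 3: (1,2), (2,1), each with probability 1/30.
E[S | S + T = 3] = (1 + 2) / 2 = 3/2.

3/2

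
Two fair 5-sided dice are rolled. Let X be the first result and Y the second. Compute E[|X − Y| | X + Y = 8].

Outcomes with X + Y = 8: (3,5), (4,4), (5,3), each with probability 1/25.
E[|X − Y| | X + Y = 8] = (2 + 0 + 2) / 3 = 4/3.

4/3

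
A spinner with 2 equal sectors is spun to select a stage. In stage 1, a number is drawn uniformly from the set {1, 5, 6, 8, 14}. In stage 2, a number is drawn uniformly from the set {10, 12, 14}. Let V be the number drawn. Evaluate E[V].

47/5

E[V | stage 1] = (1+5+6+8+14)/5 = 34/5.
E[V | stage 2] = (10+12+14)/3 = 12.
E[V] = (1/2)·(34/5) + (1/2)·(12) = 47/5.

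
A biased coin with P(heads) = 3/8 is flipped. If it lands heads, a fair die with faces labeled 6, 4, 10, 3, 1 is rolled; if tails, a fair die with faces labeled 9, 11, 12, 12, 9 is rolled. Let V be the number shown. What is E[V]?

337/40

E[V | heads] = (6+4+10+3+1)/5 = 24/5.
E[V | tails] = (9+11+12+12+9)/5 = 53/5.
By the law of total expectation,
E[V] = (3/8)·(24/5) + (5/8)·(53/5) = 337/40.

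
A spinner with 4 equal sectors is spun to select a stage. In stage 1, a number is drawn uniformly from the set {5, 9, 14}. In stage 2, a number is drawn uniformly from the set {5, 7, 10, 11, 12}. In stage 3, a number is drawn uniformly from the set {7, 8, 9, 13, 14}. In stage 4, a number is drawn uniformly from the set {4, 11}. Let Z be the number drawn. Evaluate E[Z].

1081/120

E[Z | stage 1] = (5+9+14)/3 = 28/3.
E[Z | stage 2] = (5+7+10+11+12)/5 = 9.
E[Z | stage 3] = (7+8+9+13+14)/5 = 51/5.
E[Z | stage 4] = (4+11)/2 = 15/2.
By the law of total expectation,
E[Z] = (1/4)·(28/3) + (1/4)·(9) + (1/4)·(51/5) + (1/4)·(15/2) = 1081/120.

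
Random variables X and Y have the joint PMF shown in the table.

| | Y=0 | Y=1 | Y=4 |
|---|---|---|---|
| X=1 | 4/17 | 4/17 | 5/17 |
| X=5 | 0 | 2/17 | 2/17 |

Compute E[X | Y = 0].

P(Y = 0) = 4/17.
Σ X·P over the event = 1·(4/17) = 4/17.
E[X | Y = 0] = (4/17) / (4/17) = 1.

1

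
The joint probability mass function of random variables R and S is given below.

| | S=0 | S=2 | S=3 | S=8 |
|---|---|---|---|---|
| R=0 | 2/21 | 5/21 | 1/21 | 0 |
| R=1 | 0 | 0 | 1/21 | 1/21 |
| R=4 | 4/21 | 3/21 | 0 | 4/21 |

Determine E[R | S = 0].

P(S = 0) = 2/7.
Summing R·P(R=x,S=y) over the conditioning event gives 16/21.
E[R | S = 0] = (16/21) / (2/7) = 8/3.

8/3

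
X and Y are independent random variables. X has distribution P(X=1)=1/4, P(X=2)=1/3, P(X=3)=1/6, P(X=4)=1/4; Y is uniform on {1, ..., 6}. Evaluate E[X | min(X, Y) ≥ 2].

P(min(X, Y) ≥ 2) = 5/8.
Summing X·P(x,y) over outcomes with min(X, Y) ≥ 2 gives 65/36.
E[X | min(X, Y) ≥ 2] = (65/36) / (5/8) = 26/9.

26/9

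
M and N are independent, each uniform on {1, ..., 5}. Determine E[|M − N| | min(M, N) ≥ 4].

1/2

Outcomes with min(M, N) ≥ 4: (4,4), (4,5), (5,4), (5,5), each with probability 1/25.
E[|M − N| | min(M, N) ≥ 4] = (0 + 1 + 1 + 0) / 4 = 1/2.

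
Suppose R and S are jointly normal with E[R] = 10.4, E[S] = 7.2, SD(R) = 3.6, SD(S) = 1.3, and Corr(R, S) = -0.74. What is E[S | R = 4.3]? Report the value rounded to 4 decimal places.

E[S | R=x] = μ_S + ρ(σ_S/σ_R)(x − μ_R) for jointly normal variables.
E[S | R=4.3] = 7.2 + (-0.74)·(1.3/3.6)·(4.3 − (10.4)) = 7.2 + (-0.267222)·(-6.1) = 8.8301.

8.8301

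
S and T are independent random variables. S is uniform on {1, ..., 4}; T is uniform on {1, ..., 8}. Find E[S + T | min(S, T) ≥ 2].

8

P(min(S, T) ≥ 2) = 21/32.
Summing (S+T)·P(x,y) over outcomes with min(S, T) ≥ 2 gives 21/4.
E[S + T | min(S, T) ≥ 2] = (21/4) / (21/32) = 8.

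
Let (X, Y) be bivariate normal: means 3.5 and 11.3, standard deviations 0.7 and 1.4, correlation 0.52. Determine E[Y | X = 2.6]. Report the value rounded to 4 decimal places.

10.3640

E[Y | X=x] = μ_Y + ρ(σ_Y/σ_X)(x − μ_X) for jointly normal variables.
E[Y | X=2.6] = 11.3 + (0.52)·(1.4/0.7)·(2.6 − (3.5)) = 11.3 + (1.04)·(-0.9) = 10.3640.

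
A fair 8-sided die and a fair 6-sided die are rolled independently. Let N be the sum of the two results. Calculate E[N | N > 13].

14

P(N > 13) = 1/48.
Σ over the event: 14·1/48 = 7/24.
E[N | N > 13] = (7/24) / (1/48) = 14.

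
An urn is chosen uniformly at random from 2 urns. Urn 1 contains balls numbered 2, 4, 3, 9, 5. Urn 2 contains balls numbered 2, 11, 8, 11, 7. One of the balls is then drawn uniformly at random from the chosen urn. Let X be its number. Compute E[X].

31/5

E[X | urn 1] = (2+4+3+9+5)/5 = 23/5.
E[X | urn 2] = (2+11+8+11+7)/5 = 39/5.
E[X] = (1/2)·(23/5) + (1/2)·(39/5) = 31/5.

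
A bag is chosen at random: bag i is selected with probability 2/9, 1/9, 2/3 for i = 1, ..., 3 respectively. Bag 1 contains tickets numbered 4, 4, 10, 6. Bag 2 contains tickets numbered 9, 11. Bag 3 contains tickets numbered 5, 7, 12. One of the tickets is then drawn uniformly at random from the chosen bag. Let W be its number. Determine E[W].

70/9

E[W | bag 1] = (4+4+10+6)/4 = 6.
E[W | bag 2] = (9+11)/2 = 10.
E[W | bag 3] = (5+7+12)/3 = 8.
E[W] = (2/9)·(6) + (1/9)·(10) + (2/3)·(8) = 70/9.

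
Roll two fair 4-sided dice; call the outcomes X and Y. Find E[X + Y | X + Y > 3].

72/13

P(X + Y > 3) = 13/16.
Summing (X+Y)·P(x,y) over outcomes with X + Y > 3 gives 9/2.
E[X + Y | X + Y > 3] = (9/2) / (13/16) = 72/13.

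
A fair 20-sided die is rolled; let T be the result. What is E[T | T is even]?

Given T is even, T is equally likely to be any of {2, 4, 6, 8, 10, 12, 14, 16, 18, 20}.
E[T | T is even] = (2 + 4 + 6 + 8 + 10 + 12 + 14 + 16 + 18 + 20) / 10 = 11.

11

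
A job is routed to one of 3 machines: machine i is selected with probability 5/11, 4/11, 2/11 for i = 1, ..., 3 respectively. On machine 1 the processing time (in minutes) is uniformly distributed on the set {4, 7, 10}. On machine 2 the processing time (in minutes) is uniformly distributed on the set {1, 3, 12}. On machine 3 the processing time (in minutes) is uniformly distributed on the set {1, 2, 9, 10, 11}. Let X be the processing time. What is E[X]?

1043/165

E[X | machine 1] = (4+7+10)/3 = 7.
E[X | machine 2] = (1+3+12)/3 = 16/3.
E[X | machine 3] = (1+2+9+10+11)/5 = 33/5.
By the law of total expectation,
E[X] = (5/11)·(7) + (4/11)·(16/3) + (2/11)·(33/5) = 1043/165.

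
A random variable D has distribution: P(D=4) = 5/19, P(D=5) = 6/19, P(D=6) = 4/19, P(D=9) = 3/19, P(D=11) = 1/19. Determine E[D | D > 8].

19/2

P(D > 8) = 4/19.
Σ over the event: 9·3/19 + 11·1/19 = 2.
E[D | D > 8] = (2) / (4/19) = 19/2.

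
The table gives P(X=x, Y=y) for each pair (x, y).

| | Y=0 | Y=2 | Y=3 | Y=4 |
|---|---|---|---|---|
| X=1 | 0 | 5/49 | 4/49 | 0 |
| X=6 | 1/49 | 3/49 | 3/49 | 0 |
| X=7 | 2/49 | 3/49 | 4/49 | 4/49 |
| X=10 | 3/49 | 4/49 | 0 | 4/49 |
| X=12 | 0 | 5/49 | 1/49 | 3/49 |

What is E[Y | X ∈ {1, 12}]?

47/18

P(X ∈ {1, 12}) = 18/49.
Σ Y·P over the event = 2·(5/49) + 3·(4/49) + 2·(5/49) + 3·(1/49) + 4·(3/49) = 47/49.
E[Y | X ∈ {1, 12}] = (47/49) / (18/49) = 47/18.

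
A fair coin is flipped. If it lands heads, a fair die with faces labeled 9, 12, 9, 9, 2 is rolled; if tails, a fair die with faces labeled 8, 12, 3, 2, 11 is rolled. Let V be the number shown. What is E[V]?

77/10

E[V | heads] = (9+12+9+9+2)/5 = 41/5.
E[V | tails] = (8+12+3+2+11)/5 = 36/5.
E[V] = (1/2)·(41/5) + (1/2)·(36/5) = 77/10.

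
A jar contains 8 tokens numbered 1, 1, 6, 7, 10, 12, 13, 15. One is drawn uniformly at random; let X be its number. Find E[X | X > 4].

P(X > 4) = 3/4.
Σ over the event: 6·1/8 + 7·1/8 + 10·1/8 + 12·1/8 + 13·1/8 + 15·1/8 = 63/8.
E[X | X > 4] = (63/8) / (3/4) = 21/2.

21/2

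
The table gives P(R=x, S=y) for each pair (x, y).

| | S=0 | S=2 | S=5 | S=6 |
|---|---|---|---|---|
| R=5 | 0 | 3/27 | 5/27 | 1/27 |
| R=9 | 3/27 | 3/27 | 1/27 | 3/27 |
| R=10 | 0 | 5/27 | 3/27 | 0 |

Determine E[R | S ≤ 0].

P(S ≤ 0) = 1/9.
Summing R·P(R=x,S=y) over the conditioning event gives 1.
E[R | S ≤ 0] = (1) / (1/9) = 9.

9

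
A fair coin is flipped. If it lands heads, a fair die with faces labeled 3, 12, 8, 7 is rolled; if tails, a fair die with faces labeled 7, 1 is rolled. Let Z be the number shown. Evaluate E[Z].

23/4

E[Z | heads] = (3+12+8+7)/4 = 15/2.
E[Z | tails] = (7+1)/2 = 4.
By the law of total expectation,
E[Z] = (1/2)·(15/2) + (1/2)·(4) = 23/4.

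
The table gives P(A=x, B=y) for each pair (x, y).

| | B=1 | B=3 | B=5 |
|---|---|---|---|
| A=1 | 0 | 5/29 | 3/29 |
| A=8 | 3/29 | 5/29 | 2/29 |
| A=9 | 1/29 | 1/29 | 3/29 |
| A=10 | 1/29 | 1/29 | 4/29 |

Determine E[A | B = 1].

P(B = 1) = 5/29.
Σ A·P over the event = 8·(3/29) + 9·(1/29) + 10·(1/29) = 43/29.
E[A | B = 1] = (43/29) / (5/29) = 43/5.

43/5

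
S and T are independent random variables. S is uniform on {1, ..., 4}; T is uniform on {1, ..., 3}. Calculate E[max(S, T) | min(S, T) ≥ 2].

Outcomes with min(S, T) ≥ 2: (2,2), (2,3), (3,2), (3,3), (4,2), (4,3), each with probability 1/12.
E[max(S, T) | min(S, T) ≥ 2] = (2 + 3 + 3 + 3 + 4 + 4) / 6 = 19/6.

19/6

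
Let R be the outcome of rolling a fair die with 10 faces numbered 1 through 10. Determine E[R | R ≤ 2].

Given R ≤ 2, R is equally likely to be any of {1, 2}.
E[R | R ≤ 2] = (1 + 2) / 2 = 3/2.

3/2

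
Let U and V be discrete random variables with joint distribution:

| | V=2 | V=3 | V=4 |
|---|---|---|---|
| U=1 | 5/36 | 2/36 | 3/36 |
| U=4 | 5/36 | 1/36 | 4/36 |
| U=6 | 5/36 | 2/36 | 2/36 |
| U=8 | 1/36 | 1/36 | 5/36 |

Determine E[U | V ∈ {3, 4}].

P(V ∈ {3, 4}) = 5/9.
Summing U·P(U=x,V=y) over the conditioning event gives 97/36.
E[U | V ∈ {3, 4}] = (97/36) / (5/9) = 97/20.

97/20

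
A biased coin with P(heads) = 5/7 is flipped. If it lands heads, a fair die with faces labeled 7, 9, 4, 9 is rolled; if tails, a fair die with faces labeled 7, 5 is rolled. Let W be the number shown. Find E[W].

E[W | heads] = (7+9+4+9)/4 = 29/4.
E[W | tails] = (7+5)/2 = 6.
E[W] = (5/7)·(29/4) + (2/7)·(6) = 193/28.

193/28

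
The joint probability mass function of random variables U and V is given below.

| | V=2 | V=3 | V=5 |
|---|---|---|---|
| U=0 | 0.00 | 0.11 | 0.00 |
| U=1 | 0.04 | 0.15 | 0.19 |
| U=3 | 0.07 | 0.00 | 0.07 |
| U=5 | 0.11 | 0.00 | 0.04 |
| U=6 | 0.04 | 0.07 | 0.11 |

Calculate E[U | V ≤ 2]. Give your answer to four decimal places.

4.0000

P(V ≤ 2) = 0.26.
Σ U·P over the event = 1·(0.04) + 3·(0.07) + 5·(0.11) + 6·(0.04) = 1.04.
E[U | V ≤ 2] = (1.04) / (0.26) = 4.0000.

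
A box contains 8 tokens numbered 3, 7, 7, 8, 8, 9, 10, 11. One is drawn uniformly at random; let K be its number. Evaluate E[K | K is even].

26/3

P(K is even) = 3/8.
Σ over the event: 8·1/4 + 10·1/8 = 13/4.
E[K | K is even] = (13/4) / (3/8) = 26/3.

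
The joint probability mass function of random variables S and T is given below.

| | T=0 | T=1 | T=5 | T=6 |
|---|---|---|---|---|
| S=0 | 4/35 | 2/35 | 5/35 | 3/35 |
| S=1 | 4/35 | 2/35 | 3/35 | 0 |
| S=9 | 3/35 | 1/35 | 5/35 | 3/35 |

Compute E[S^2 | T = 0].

P(T = 0) = 11/35.
Σ S^2·P over the event = 0·(4/35) + 1·(4/35) + 81·(3/35) = 247/35.
E[S^2 | T = 0] = (247/35) / (11/35) = 247/11.

247/11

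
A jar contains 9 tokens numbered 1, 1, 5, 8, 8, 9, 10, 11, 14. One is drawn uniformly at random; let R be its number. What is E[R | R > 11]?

14

P(R > 11) = 1/9.
Σ over the event: 14·1/9 = 14/9.
E[R | R > 11] = (14/9) / (1/9) = 14.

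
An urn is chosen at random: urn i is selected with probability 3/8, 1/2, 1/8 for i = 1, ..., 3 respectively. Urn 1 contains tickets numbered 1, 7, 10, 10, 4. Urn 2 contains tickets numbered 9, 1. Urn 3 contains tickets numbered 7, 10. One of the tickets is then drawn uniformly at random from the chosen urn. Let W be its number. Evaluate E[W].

E[W | urn 1] = (1+7+10+10+4)/5 = 32/5.
E[W | urn 2] = (9+1)/2 = 5.
E[W | urn 3] = (7+10)/2 = 17/2.
By the law of total expectation,
E[W] = (3/8)·(32/5) + (1/2)·(5) + (1/8)·(17/2) = 477/80.

477/80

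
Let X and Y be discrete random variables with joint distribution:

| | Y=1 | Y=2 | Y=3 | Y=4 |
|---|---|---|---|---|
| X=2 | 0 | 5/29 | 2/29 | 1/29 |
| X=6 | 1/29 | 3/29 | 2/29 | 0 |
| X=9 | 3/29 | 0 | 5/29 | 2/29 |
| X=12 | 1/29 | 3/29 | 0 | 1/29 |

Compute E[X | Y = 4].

P(Y = 4) = 4/29.
Summing X·P(X=x,Y=y) over the conditioning event gives 32/29.
E[X | Y = 4] = (32/29) / (4/29) = 8.

8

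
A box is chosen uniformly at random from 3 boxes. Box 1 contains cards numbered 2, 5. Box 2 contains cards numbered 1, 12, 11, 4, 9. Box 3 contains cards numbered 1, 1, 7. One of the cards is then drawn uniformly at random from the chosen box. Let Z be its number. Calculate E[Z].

139/30

E[Z | box 1] = (2+5)/2 = 7/2.
E[Z | box 2] = (1+12+11+4+9)/5 = 37/5.
E[Z | box 3] = (1+1+7)/3 = 3.
E[Z] = (1/3)·(7/2) + (1/3)·(37/5) + (1/3)·(3) = 139/30.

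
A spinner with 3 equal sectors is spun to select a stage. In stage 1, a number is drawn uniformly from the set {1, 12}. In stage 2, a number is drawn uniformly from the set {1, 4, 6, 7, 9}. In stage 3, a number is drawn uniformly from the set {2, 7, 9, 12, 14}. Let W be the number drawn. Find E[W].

E[W | stage 1] = (1+12)/2 = 13/2.
E[W | stage 2] = (1+4+6+7+9)/5 = 27/5.
E[W | stage 3] = (2+7+9+12+14)/5 = 44/5.
By the law of total expectation,
E[W] = (1/3)·(13/2) + (1/3)·(27/5) + (1/3)·(44/5) = 69/10.

69/10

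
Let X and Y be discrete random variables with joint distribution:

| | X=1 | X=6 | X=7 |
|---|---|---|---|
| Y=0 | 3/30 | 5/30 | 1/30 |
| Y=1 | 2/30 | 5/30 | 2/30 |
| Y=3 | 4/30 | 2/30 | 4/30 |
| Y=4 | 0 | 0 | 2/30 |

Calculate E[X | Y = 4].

7

P(Y = 4) = 1/15.
Σ X·P over the event = 7·(2/30) = 7/15.
E[X | Y = 4] = (7/15) / (1/15) = 7.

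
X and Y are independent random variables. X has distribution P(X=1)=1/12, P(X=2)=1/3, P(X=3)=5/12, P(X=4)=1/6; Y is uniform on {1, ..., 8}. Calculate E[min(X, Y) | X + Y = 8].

8/3

P(X + Y = 8) = 1/8.
Summing min(X,Y)·P(x,y) over outcomes with X + Y = 8 gives 1/3.
E[min(X, Y) | X + Y = 8] = (1/3) / (1/8) = 8/3.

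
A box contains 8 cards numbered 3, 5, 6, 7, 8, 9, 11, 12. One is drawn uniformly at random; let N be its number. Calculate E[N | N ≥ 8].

P(N ≥ 8) = 1/2.
Σ over the event: 8·1/8 + 9·1/8 + 11·1/8 + 12·1/8 = 5.
E[N | N ≥ 8] = (5) / (1/2) = 10.

10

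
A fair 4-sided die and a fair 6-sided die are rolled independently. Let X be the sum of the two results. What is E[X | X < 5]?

P(X < 5) = 1/4.
Σ over the event: 2·1/24 + 3·1/12 + 4·1/8 = 5/6.
E[X | X < 5] = (5/6) / (1/4) = 10/3.

10/3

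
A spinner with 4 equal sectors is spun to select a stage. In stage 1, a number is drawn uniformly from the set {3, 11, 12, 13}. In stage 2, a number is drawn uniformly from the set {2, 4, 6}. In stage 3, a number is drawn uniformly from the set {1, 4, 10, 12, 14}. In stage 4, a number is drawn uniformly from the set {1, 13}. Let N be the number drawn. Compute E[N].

579/80

E[N | stage 1] = (3+11+12+13)/4 = 39/4.
E[N | stage 2] = (2+4+6)/3 = 4.
E[N | stage 3] = (1+4+10+12+14)/5 = 41/5.
E[N | stage 4] = (1+13)/2 = 7.
By the law of total expectation,
E[N] = (1/4)·(39/4) + (1/4)·(4) + (1/4)·(41/5) + (1/4)·(7) = 579/80.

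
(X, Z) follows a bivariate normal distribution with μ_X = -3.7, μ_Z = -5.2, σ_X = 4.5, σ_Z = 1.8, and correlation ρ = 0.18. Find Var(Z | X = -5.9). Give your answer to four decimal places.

For a bivariate normal, Var(Z | X=x) = σ_Z²(1 − ρ²).
Var(Z | X=-5.9) = (1.8)²·(1 − (0.18)²) = 3.24·0.9676 = 3.1350.

3.1350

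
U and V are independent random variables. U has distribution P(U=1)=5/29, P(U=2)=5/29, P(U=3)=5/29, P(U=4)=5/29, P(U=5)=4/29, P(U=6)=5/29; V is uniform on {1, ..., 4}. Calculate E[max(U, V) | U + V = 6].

P(U + V = 6) = 19/116.
Summing max(U,V)·P(x,y) over outcomes with U + V = 6 gives 75/116.
E[max(U, V) | U + V = 6] = (75/116) / (19/116) = 75/19.

75/19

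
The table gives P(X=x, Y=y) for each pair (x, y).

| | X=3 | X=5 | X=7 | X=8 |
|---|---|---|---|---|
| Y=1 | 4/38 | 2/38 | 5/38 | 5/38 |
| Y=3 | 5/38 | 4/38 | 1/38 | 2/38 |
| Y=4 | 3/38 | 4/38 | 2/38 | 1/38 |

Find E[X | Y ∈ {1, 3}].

P(Y ∈ {1, 3}) = 14/19.
Summing X·P(X=x,Y=y) over the conditioning event gives 155/38.
E[X | Y ∈ {1, 3}] = (155/38) / (14/19) = 155/28.

155/28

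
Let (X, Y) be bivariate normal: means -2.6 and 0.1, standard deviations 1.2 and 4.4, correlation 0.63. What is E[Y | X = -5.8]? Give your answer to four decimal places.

For a bivariate normal, E[Y | X=x] = μ_Y + ρ·(σ_Y/σ_X)·(x − μ_X).
E[Y | X=-5.8] = 0.1 + (0.63)·(4.4/1.2)·(-5.8 − (-2.6)) = 0.1 + (2.31)·(-3.2) = -7.2920.

-7.2920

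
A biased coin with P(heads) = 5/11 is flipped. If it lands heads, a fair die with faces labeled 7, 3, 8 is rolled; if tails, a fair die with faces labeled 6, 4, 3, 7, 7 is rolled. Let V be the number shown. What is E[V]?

312/55

E[V | heads] = (7+3+8)/3 = 6.
E[V | tails] = (6+4+3+7+7)/5 = 27/5.
E[V] = (5/11)·(6) + (6/11)·(27/5) = 312/55.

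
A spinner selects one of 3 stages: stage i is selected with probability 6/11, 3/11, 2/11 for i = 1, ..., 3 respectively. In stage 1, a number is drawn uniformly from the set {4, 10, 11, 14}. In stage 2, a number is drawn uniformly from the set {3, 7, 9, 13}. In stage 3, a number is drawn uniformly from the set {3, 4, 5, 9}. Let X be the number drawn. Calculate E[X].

93/11

E[X | stage 1] = (4+10+11+14)/4 = 39/4.
E[X | stage 2] = (3+7+9+13)/4 = 8.
E[X | stage 3] = (3+4+5+9)/4 = 21/4.
By the law of total expectation,
E[X] = (6/11)·(39/4) + (3/11)·(8) + (2/11)·(21/4) = 93/11.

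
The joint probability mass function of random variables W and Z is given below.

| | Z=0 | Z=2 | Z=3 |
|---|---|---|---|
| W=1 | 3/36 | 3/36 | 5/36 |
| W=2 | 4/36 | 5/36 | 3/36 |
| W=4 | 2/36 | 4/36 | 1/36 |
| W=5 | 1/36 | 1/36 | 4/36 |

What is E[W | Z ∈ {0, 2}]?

P(Z ∈ {0, 2}) = 23/36.
Σ W·P over the event = 1·(3/36) + 1·(3/36) + 2·(4/36) + 2·(5/36) + 4·(2/36) + 4·(4/36) + 5·(1/36) + 5·(1/36) = 29/18.
E[W | Z ∈ {0, 2}] = (29/18) / (23/36) = 58/23.

58/23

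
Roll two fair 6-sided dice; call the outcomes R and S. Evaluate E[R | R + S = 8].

4

Outcomes with R + S = 8: (2,6), (3,5), (4,4), (5,3), (6,2), each with probability 1/36.
E[R | R + S = 8] = (2 + 3 + 4 + 5 + 6) / 5 = 4.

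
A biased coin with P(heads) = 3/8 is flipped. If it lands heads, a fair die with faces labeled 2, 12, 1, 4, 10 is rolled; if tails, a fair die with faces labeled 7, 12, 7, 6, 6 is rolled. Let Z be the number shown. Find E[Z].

277/40

E[Z | heads] = (2+12+1+4+10)/5 = 29/5.
E[Z | tails] = (7+12+7+6+6)/5 = 38/5.
E[Z] = (3/8)·(29/5) + (5/8)·(38/5) = 277/40.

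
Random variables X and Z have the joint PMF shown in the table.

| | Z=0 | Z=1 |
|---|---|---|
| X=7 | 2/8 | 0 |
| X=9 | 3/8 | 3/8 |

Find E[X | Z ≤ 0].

41/5

P(Z ≤ 0) = 5/8.
Σ X·P over the event = 7·(2/8) + 9·(3/8) = 41/8.
E[X | Z ≤ 0] = (41/8) / (5/8) = 41/5.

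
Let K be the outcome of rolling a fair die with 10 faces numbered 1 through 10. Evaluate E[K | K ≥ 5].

Given K ≥ 5, K is equally likely to be any of {5, 6, 7, 8, 9, 10}.
E[K | K ≥ 5] = (5 + 6 + 7 + 8 + 9 + 10) / 6 = 15/2.

15/2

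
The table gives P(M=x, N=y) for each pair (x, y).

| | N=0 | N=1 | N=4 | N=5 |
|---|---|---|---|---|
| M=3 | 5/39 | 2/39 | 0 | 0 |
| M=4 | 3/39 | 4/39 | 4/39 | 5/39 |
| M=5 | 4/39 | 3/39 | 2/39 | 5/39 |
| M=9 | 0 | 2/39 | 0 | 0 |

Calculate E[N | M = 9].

P(M = 9) = 2/39.
Summing N·P(M=x,N=y) over the conditioning event gives 2/39.
E[N | M = 9] = (2/39) / (2/39) = 1.

1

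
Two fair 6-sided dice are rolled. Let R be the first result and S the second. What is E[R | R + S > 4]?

P(R + S > 4) = 5/6.
Summing R·P(x,y) over outcomes with R + S > 4 gives 29/9.
E[R | R + S > 4] = (29/9) / (5/6) = 58/15.

58/15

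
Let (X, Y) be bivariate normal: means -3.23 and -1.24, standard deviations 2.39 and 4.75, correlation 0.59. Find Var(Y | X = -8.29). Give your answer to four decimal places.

The conditional variance in a bivariate normal is σ_Y²(1 − ρ²), independent of x.
Var(Y | X=-8.29) = (4.75)²·(1 − (0.59)²) = 22.5625·0.6519 = 14.7085.

14.7085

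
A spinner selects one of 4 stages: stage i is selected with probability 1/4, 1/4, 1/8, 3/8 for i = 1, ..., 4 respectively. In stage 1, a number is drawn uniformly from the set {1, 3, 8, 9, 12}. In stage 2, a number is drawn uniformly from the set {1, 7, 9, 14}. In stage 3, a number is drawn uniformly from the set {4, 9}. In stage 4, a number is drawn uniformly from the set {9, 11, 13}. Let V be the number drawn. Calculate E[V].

E[V | stage 1] = (1+3+8+9+12)/5 = 33/5.
E[V | stage 2] = (1+7+9+14)/4 = 31/4.
E[V | stage 3] = (4+9)/2 = 13/2.
E[V | stage 4] = (9+11+13)/3 = 11.
E[V] = (1/4)·(33/5) + (1/4)·(31/4) + (1/8)·(13/2) + (3/8)·(11) = 341/40.

341/40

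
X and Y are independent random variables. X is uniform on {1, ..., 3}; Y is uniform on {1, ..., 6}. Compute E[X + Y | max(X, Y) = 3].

24/5

P(max(X, Y) = 3) = 5/18.
Summing (X+Y)·P(x,y) over outcomes with max(X, Y) = 3 gives 4/3.
E[X + Y | max(X, Y) = 3] = (4/3) / (5/18) = 24/5.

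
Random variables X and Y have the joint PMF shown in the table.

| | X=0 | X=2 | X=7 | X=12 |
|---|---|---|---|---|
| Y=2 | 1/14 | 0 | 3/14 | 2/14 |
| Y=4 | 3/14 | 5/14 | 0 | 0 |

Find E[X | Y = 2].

15/2

P(Y = 2) = 3/7.
Σ X·P over the event = 0·(1/14) + 7·(3/14) + 12·(2/14) = 45/14.
E[X | Y = 2] = (45/14) / (3/7) = 15/2.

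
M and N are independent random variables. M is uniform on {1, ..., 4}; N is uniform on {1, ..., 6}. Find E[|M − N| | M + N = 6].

P(M + N = 6) = 1/6.
Summing |M−N|·P(x,y) over outcomes with M + N = 6 gives 1/3.
E[|M − N| | M + N = 6] = (1/3) / (1/6) = 2.

2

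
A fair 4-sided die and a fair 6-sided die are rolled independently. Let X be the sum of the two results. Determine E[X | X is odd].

P(X is odd) = 1/2.
Σ over the event: 3·1/12 + 5·1/6 + 7·1/6 + 9·1/12 = 3.
E[X | X is odd] = (3) / (1/2) = 6.

6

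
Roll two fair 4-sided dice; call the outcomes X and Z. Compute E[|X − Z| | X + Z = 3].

Outcomes with X + Z = 3: (1,2), (2,1), each with probability 1/16.
E[|X − Z| | X + Z = 3] = (1 + 1) / 2 = 1.

1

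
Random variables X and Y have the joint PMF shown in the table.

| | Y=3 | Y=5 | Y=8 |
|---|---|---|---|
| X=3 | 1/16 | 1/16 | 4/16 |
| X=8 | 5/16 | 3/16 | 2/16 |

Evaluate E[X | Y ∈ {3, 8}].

71/12

P(Y ∈ {3, 8}) = 3/4.
Σ X·P over the event = 3·(1/16) + 3·(4/16) + 8·(5/16) + 8·(2/16) = 71/16.
E[X | Y ∈ {3, 8}] = (71/16) / (3/4) = 71/12.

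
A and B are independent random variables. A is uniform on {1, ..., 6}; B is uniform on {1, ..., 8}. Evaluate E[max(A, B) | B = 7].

P(B = 7) = 1/8.
Summing max(A,B)·P(x,y) over outcomes with B = 7 gives 7/8.
E[max(A, B) | B = 7] = (7/8) / (1/8) = 7.

7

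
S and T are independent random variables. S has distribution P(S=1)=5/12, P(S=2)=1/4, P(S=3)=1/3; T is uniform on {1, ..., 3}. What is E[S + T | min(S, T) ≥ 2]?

71/14

P(min(S, T) ≥ 2) = 7/18.
Summing (S+T)·P(x,y) over outcomes with min(S, T) ≥ 2 gives 71/36.
E[S + T | min(S, T) ≥ 2] = (71/36) / (7/18) = 71/14.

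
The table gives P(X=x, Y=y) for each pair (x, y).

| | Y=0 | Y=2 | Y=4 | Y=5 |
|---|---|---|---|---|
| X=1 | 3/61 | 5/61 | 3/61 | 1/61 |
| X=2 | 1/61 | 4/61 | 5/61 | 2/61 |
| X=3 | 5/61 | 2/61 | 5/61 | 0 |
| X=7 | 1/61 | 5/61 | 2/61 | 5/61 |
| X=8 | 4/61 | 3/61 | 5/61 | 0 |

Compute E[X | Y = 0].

P(Y = 0) = 14/61.
Summing X·P(X=x,Y=y) over the conditioning event gives 59/61.
E[X | Y = 0] = (59/61) / (14/61) = 59/14.

59/14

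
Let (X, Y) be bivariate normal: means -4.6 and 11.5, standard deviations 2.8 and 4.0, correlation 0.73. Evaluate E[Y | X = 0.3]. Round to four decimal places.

For a bivariate normal, E[Y | X=x] = μ_Y + ρ·(σ_Y/σ_X)·(x − μ_X).
E[Y | X=0.3] = 11.5 + (0.73)·(4.0/2.8)·(0.3 − (-4.6)) = 11.5 + (1.04286)·(4.9) = 16.6100.

16.6100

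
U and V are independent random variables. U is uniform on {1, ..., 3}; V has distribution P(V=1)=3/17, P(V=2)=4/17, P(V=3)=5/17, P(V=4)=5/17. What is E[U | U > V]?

27/10

P(U > V) = 10/51.
Summing U·P(x,y) over outcomes with U > V gives 9/17.
E[U | U > V] = (9/17) / (10/51) = 27/10.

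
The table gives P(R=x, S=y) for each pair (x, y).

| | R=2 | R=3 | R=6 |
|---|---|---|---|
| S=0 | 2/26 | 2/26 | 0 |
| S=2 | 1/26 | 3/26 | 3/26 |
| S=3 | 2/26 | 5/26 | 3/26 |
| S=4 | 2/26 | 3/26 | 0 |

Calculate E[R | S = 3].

37/10

P(S = 3) = 5/13.
Σ R·P over the event = 2·(2/26) + 3·(5/26) + 6·(3/26) = 37/26.
E[R | S = 3] = (37/26) / (5/13) = 37/10.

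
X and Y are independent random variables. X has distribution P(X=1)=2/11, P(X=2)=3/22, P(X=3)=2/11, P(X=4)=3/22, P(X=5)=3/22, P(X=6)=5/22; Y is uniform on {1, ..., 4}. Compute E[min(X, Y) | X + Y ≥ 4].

172/77

P(X + Y ≥ 4) = 7/8.
Summing min(X,Y)·P(x,y) over outcomes with X + Y ≥ 4 gives 43/22.
E[min(X, Y) | X + Y ≥ 4] = (43/22) / (7/8) = 172/77.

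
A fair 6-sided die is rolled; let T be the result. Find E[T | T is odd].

3

Given T is odd, T is equally likely to be any of {1, 3, 5}.
E[T | T is odd] = (1 + 3 + 5) / 3 = 3.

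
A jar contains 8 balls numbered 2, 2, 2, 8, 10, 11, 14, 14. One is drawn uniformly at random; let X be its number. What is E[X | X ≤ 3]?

2

P(X ≤ 3) = 3/8.
Σ over the event: 2·3/8 = 3/4.
E[X | X ≤ 3] = (3/4) / (3/8) = 2.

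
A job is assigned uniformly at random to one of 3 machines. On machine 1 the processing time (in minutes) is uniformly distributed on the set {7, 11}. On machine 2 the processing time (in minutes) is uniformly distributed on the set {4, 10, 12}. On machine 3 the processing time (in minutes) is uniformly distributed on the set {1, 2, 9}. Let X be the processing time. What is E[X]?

E[X | machine 1] = (7+11)/2 = 9.
E[X | machine 2] = (4+10+12)/3 = 26/3.
E[X | machine 3] = (1+2+9)/3 = 4.
E[X] = (1/3)·(9) + (1/3)·(26/3) + (1/3)·(4) = 65/9.

65/9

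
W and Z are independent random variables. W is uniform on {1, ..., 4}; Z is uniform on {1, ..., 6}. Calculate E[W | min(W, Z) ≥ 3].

Outcomes with min(W, Z) ≥ 3: (3,3), (3,4), (3,5), (3,6), (4,3), (4,4), (4,5), (4,6), each with probability 1/24.
E[W | min(W, Z) ≥ 3] = (3 + 3 + 3 + 3 + 4 + 4 + 4 + 4) / 8 = 7/2.

7/2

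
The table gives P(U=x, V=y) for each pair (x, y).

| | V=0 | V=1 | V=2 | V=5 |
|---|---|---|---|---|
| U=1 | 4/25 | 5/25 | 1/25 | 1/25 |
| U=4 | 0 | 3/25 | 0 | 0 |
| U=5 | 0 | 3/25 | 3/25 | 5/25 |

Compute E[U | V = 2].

4

P(V = 2) = 4/25.
Summing U·P(U=x,V=y) over the conditioning event gives 16/25.
E[U | V = 2] = (16/25) / (4/25) = 4.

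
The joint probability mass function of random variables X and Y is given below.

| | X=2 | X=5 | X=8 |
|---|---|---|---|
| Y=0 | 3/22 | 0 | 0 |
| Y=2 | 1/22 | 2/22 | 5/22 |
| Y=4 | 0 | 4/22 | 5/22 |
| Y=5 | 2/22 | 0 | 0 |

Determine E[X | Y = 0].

P(Y = 0) = 3/22.
Σ X·P over the event = 2·(3/22) = 3/11.
E[X | Y = 0] = (3/11) / (3/22) = 2.

2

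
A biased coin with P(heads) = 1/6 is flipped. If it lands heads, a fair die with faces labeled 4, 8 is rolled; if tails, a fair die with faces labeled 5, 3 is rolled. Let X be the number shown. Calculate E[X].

13/3

E[X | heads] = (4+8)/2 = 6.
E[X | tails] = (5+3)/2 = 4.
E[X] = (1/6)·(6) + (5/6)·(4) = 13/3.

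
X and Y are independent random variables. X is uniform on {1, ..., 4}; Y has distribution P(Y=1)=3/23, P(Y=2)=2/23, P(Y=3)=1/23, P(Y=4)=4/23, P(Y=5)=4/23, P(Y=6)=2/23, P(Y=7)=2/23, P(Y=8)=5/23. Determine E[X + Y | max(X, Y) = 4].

P(max(X, Y) = 4) = 11/46.
Summing (X+Y)·P(x,y) over outcomes with max(X, Y) = 4 gives 3/2.
E[X + Y | max(X, Y) = 4] = (3/2) / (11/46) = 69/11.

69/11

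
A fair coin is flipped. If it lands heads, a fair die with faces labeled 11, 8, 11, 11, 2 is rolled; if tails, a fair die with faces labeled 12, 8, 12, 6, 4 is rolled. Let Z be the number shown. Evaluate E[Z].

17/2

E[Z | heads] = (11+8+11+11+2)/5 = 43/5.
E[Z | tails] = (12+8+12+6+4)/5 = 42/5.
By the law of total expectation,
E[Z] = (1/2)·(43/5) + (1/2)·(42/5) = 17/2.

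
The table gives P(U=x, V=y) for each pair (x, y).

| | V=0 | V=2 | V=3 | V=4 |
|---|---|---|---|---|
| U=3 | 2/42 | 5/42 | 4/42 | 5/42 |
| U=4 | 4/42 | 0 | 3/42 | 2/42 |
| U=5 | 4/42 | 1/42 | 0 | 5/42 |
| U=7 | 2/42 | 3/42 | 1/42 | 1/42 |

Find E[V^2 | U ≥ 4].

P(U ≥ 4) = 13/21.
Summing V^2·P(U=x,V=y) over the conditioning event gives 30/7.
E[V^2 | U ≥ 4] = (30/7) / (13/21) = 90/13.

90/13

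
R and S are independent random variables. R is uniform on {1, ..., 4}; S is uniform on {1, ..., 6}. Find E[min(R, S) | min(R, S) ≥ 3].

27/8

Outcomes with min(R, S) ≥ 3: (3,3), (3,4), (3,5), (3,6), (4,3), (4,4), (4,5), (4,6), each with probability 1/24.
E[min(R, S) | min(R, S) ≥ 3] = (3 + 3 + 3 + 3 + 3 + 4 + 4 + 4) / 8 = 27/8.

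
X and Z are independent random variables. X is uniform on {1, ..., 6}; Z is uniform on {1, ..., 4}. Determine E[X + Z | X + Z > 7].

Outcomes with X + Z > 7: (4,4), (5,3), (5,4), (6,2), (6,3), (6,4), each with probability 1/24.
E[X + Z | X + Z > 7] = (8 + 8 + 9 + 8 + 9 + 10) / 6 = 26/3.

26/3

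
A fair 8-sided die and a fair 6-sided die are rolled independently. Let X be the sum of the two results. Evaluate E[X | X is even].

8

P(X is even) = 1/2.
Σ over the event: 2·1/48 + 4·1/16 + 6·5/48 + 8·1/8 + 10·5/48 + 12·1/16 + 14·1/48 = 4.
E[X | X is even] = (4) / (1/2) = 8.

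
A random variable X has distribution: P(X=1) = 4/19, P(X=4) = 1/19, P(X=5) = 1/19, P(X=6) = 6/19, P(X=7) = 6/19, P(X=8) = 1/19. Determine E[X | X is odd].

51/11

P(X is odd) = 11/19.
Σ over the event: 1·4/19 + 5·1/19 + 7·6/19 = 51/19.
E[X | X is odd] = (51/19) / (11/19) = 51/11.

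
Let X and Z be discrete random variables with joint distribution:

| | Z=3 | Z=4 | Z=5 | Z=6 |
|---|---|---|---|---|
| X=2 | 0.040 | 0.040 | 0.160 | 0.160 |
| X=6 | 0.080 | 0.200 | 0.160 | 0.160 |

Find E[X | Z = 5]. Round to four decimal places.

4.0000

P(Z = 5) = 0.320.
Σ X·P over the event = 2·(0.160) + 6·(0.160) = 1.280.
E[X | Z = 5] = (1.280) / (0.320) = 4.0000.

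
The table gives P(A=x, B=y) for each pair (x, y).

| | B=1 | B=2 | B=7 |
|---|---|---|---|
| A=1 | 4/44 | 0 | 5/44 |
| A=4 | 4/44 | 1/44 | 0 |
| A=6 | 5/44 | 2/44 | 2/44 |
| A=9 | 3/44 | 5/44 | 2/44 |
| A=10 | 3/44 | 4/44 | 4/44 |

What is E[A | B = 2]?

101/12

P(B = 2) = 3/11.
Summing A·P(A=x,B=y) over the conditioning event gives 101/44.
E[A | B = 2] = (101/44) / (3/11) = 101/12.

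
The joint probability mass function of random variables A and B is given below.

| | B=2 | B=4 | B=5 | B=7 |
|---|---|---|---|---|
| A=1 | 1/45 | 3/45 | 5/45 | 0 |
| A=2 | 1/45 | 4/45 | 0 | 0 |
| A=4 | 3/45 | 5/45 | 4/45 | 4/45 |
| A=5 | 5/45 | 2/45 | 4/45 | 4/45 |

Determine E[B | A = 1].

13/3

P(A = 1) = 1/5.
Summing B·P(A=x,B=y) over the conditioning event gives 13/15.
E[B | A = 1] = (13/15) / (1/5) = 13/3.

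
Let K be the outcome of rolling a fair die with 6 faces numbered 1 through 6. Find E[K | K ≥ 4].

Given K ≥ 4, K is equally likely to be any of {4, 5, 6}.
E[K | K ≥ 4] = (4 + 5 + 6) / 3 = 5.

5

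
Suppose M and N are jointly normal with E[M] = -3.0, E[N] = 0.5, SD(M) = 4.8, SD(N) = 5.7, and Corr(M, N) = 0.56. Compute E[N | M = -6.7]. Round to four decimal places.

E[N | M=x] = μ_N + ρ(σ_N/σ_M)(x − μ_M) for jointly normal variables.
E[N | M=-6.7] = 0.5 + (0.56)·(5.7/4.8)·(-6.7 − (-3.0)) = 0.5 + (0.665)·(-3.7) = -1.9605.

-1.9605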